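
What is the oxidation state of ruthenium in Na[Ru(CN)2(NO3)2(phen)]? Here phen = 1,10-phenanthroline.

+3

1 sodium outside the brackets (+1 each) → the complex ion is 1−.
Ligand charges: 2×CN = -2; 1×phen neutral; 2×NO3 = -2; sum -4.
Ru + (-4) = 1− ⇒ Ru is +3.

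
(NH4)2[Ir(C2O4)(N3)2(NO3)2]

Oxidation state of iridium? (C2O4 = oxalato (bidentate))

+4

2 ammonium outside the brackets (+1 each) → the complex ion is 2−.
Ligand charges: 2×N3 = -2; 2×NO3 = -2; 1×C2O4 = -2; sum -6.
Ir + (-6) = 2− ⇒ Ir is +4.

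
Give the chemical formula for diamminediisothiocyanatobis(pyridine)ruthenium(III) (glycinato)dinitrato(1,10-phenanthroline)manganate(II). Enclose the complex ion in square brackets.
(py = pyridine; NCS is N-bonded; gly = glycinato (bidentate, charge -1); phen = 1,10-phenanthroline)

[Ru(NCS)2(NH3)2(py)2][Mn(gly)(NO3)2(phen)]

Cation [Ru…]: ligand charges -2, Ru(III) ⇒ ion charge 1+.
Anion [Mn…]: ligand charges -3, Mn(II) ⇒ ion charge 1−.
One 1+ cation balances one 1− anion.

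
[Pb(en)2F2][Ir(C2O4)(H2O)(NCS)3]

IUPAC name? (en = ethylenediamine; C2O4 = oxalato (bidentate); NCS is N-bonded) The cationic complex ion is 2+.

bis(ethylenediamine)difluorolead(IV) aquatriisothiocyanatooxalatoiridate(III)

The complex cation is given as 2+; its ligand charges sum to -2, so Pb = +4.
A 1:1 salt means the anion carries the equal and opposite charge, 2−.
Anion: ligand charges sum to -5; for the ion to be 2−, Ir = +3.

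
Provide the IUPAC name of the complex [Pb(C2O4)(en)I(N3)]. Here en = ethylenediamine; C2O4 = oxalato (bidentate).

azido(ethylenediamine)iodooxalatolead(IV)

There is no counter-ion, so the complex is neutral overall.
Ligand charges: 1×ethylenediamine (neutral), 1×oxalato (-2 each), 1×azido (-1 each), 1×iodo (-1 each); total -4. So Pb + (-4) = 0, giving Pb = +4.
Ligands are named alphabetically: azido before ethylenediamine before iodo before oxalato.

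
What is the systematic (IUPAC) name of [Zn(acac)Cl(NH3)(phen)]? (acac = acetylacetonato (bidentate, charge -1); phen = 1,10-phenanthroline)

There is no counter-ion, so the complex is neutral overall.
Ligand charges: 1×acetylacetonato (-1 each), 1×ammine (neutral), 1×1,10-phenanthroline (neutral), 1×chloro (-1 each); total -2. So Zn + (-2) = 0, giving Zn = +2.
Ligands are named alphabetically: acetylacetonato before ammine before chloro before phenanthroline.

(acetylacetonato)amminechloro(1,10-phenanthroline)zinc(II)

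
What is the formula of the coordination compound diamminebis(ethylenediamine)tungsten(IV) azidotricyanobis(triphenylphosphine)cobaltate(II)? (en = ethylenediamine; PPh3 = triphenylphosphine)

Cation [W…]: ligand charges 0, W(IV) ⇒ ion charge 4+.
Anion [Co…]: ligand charges -4, Co(II) ⇒ ion charge 2−.
One 4+ cation requires 2 of the 2− anion.

[W(en)2(NH3)2][Co(CN)3(N3)(PPh3)2]2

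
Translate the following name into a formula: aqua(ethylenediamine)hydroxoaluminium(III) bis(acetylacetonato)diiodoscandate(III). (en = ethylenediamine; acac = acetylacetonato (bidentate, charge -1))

Cation [Al…]: ligand charges -1, Al(III) ⇒ ion charge 2+.
Anion [Sc…]: ligand charges -4, Sc(III) ⇒ ion charge 1−.
One 2+ cation requires 2 of the 1− anion.

[Al(en)(H2O)(OH)][Sc(acac)2I2]2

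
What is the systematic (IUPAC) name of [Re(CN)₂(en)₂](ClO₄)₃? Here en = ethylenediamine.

dicyanobis(ethylenediamine)rhenium(V) perchlorate

The 3 perchlorate counter-ions carry a total charge of -3, so each complex ion is 3+.
Ligand charges: 2×cyano (-1 each), 2×ethylenediamine (neutral); total -2. So Re + (-2) = 3+, giving Re = +5.
Ligands are named alphabetically: cyano before ethylenediamine.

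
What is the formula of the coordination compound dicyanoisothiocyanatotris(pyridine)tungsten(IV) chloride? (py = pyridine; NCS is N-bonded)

[W(CN)2(NCS)(py)3]Cl

Ligands: 3 pyridine (py, neutral), 2 cyano (CN, -1), 1 isothiocyanato (NCS, -1). Ligand charge sum = -3.
With W in oxidation state +4, the complex ion is [W...]^1+.
Charge balance with chloride (-1) requires 1 complex ion per 1 chloride.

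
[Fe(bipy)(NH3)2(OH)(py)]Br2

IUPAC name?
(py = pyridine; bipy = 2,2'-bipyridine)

diammine(2,2'-bipyridine)hydroxo(pyridine)iron(III) bromide

The 2 bromide counter-ions carry a total charge of -2, so each complex ion is 2+.
Ligand charges: 2×ammine (neutral), 1×pyridine (neutral), 1×2,2'-bipyridine (neutral), 1×hydroxo (-1 each); total -1. So Fe + (-1) = 2+, giving Fe = +3.
Ligands are named alphabetically: ammine before bipyridine before hydroxo before pyridine.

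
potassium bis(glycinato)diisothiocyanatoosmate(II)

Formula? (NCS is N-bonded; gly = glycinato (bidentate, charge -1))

Ligands: 2 isothiocyanato (NCS, -1), 2 glycinato (gly, -1). Ligand charge sum = -4.
Charge balance with potassium (+1) requires 1 complex ion per 2 potassium.

K2[Os(gly)2(NCS)2]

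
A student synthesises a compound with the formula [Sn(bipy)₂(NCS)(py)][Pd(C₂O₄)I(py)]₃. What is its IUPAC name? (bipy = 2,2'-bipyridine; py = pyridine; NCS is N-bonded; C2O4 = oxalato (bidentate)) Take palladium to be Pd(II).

bis(2,2'-bipyridine)isothiocyanato(pyridine)tin(IV) iodooxalato(pyridine)palladate(II)

Both ions are complex: the cation is named first with the plain metal name, the anion second with the -ate form; each ion's ligands are alphabetised independently.
Pd is given as +2; the anion's ligand charges sum to -3, so the complex anion is 1−.
With 3 anions per cation, the cation must be 3×1 = 3+.
Cation: ligand charges sum to -1; for the ion to be 3+, Sn = +4.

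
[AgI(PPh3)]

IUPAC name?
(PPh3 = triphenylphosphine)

iodo(triphenylphosphine)silver(I)

There is no counter-ion, so the complex is neutral overall.
Ligand charges: 1×iodo (-1 each), 1×triphenylphosphine (neutral); total -1. So Ag + (-1) = 0, giving Ag = +1.
Ligands are named alphabetically: iodo before triphenylphosphine.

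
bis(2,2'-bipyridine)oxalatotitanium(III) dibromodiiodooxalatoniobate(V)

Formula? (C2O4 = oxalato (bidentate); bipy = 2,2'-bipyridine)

Cation [Ti…]: ligand charges -2, Ti(III) ⇒ ion charge 1+.
Anion [Nb…]: ligand charges -6, Nb(V) ⇒ ion charge 1−.

[Ti(bipy)2(C2O4)][NbBr2(C2O4)I2]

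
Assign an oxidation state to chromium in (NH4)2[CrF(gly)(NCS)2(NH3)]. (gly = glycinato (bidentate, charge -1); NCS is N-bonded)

+2

2 ammonium outside the brackets (+1 each) → the complex ion is 2−.
Ligand charges: 1×F = -1; 1×gly = -1; 1×NH3 neutral; 2×NCS = -2; sum -4.
Cr + (-4) = 2− ⇒ Cr is +2.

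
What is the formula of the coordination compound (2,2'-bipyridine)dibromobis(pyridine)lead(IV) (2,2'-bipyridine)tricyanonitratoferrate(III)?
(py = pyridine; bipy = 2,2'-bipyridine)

Cation [Pb…]: ligand charges -2, Pb(IV) ⇒ ion charge 2+.
Anion [Fe…]: ligand charges -4, Fe(III) ⇒ ion charge 1−.
One 2+ cation requires 2 of the 1− anion.

[Pb(bipy)Br2(py)2][Fe(bipy)(CN)3(NO3)]2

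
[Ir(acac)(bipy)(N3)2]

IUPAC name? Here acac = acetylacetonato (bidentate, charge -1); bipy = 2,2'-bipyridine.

(acetylacetonato)diazido(2,2'-bipyridine)iridium(III)

There is no counter-ion, so the complex is neutral overall.
Ligand charges: 2×azido (-1 each), 1×acetylacetonato (-1 each), 1×2,2'-bipyridine (neutral); total -3. So Ir + (-3) = 0, giving Ir = +3.
Ligands are named alphabetically: acetylacetonato before azido before bipyridine.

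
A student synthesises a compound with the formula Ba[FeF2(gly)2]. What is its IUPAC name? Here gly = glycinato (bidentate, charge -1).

barium difluorobis(glycinato)ferrate(II)

The 1 barium counter-ion carries a total charge of +2, so each complex ion is 2−.
Ligand charges: 2×fluoro (-1 each), 2×glycinato (-1 each); total -4. So Fe + (-4) = 2−, giving Fe = +2.
Ligands are named alphabetically: fluoro before glycinato.
The complex ion is anionic, so iron takes the -ate form ferrate(II).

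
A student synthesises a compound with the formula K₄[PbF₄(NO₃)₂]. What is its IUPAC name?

The 4 potassium counter-ions carry a total charge of +4, so each complex ion is 4−.
Ligand charges: 2×nitrato (-1 each), 4×fluoro (-1 each); total -6. So Pb + (-6) = 4−, giving Pb = +2.
Ligands are named alphabetically: fluoro before nitrato.
The complex ion is anionic, so lead takes the -ate form plumbate(II).

potassium tetrafluorodinitratoplumbate(II)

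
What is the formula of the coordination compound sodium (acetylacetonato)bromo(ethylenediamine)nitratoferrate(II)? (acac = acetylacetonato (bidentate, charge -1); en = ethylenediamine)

Ligands: 1 nitrato (NO3, -1), 1 acetylacetonato (acac, -1), 1 ethylenediamine (en, neutral), 1 bromo (Br, -1). Ligand charge sum = -3.
With Fe in oxidation state +2, the complex ion is [Fe...]^1−.
Charge balance with sodium (+1) requires 1 complex ion per 1 sodium.

Na[Fe(acac)Br(en)(NO3)]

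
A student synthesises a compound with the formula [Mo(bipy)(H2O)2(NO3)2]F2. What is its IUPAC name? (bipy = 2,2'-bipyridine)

The 2 fluoride counter-ions carry a total charge of -2, so each complex ion is 2+.
Ligand charges: 2×aqua (neutral), 2×nitrato (-1 each), 1×2,2'-bipyridine (neutral); total -2. So Mo + (-2) = 2+, giving Mo = +4.
Ligands are named alphabetically: aqua before bipyridine before nitrato.

diaqua(2,2'-bipyridine)dinitratomolybdenum(IV) fluoride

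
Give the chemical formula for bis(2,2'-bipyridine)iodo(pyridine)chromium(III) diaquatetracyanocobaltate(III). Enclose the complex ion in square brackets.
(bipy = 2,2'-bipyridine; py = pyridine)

Cation [Cr…]: ligand charges -1, Cr(III) ⇒ ion charge 2+.
Anion [Co…]: ligand charges -4, Co(III) ⇒ ion charge 1−.
One 2+ cation requires 2 of the 1− anion.

[Cr(bipy)2I(py)][Co(CN)4(H2O)2]2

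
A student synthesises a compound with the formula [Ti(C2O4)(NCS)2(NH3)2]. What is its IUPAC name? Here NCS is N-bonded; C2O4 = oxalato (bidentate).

diamminediisothiocyanatooxalatotitanium(IV)

There is no counter-ion, so the complex is neutral overall.
Ligand charges: 2×isothiocyanato (-1 each), 1×oxalato (-2 each), 2×ammine (neutral); total -4. So Ti + (-4) = 0, giving Ti = +4.
Ligands are named alphabetically: ammine before isothiocyanato before oxalato.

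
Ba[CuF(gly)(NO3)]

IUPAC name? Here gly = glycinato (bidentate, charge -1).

The 1 barium counter-ion carries a total charge of +2, so each complex ion is 2−.
Ligand charges: 1×fluoro (-1 each), 1×glycinato (-1 each), 1×nitrato (-1 each); total -3. So Cu + (-3) = 2−, giving Cu = +1.
The complex ion is anionic, so copper takes the -ate form cuprate(I).

barium fluoro(glycinato)nitratocuprate(I)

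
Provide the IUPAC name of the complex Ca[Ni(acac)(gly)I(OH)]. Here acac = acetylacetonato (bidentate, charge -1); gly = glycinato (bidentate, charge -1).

calcium (acetylacetonato)(glycinato)hydroxoiodonickelate(II)

The 1 calcium counter-ion carries a total charge of +2, so each complex ion is 2−.
Ligand charges: 1×hydroxo (-1 each), 1×acetylacetonato (-1 each), 1×glycinato (-1 each), 1×iodo (-1 each); total -4. So Ni + (-4) = 2−, giving Ni = +2.
Ligands are named alphabetically: acetylacetonato before glycinato before hydroxo before iodo.
The complex ion is anionic, so nickel takes the -ate form nickelate(II).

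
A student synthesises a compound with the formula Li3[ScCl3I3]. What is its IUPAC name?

lithium trichlorotriiodoscandate(III)

The 3 lithium counter-ions carry a total charge of +3, so each complex ion is 3−.
Ligand charges: 3×chloro (-1 each), 3×iodo (-1 each); total -6. So Sc + (-6) = 3−, giving Sc = +3.
Ligands are named alphabetically: chloro before iodo.
The complex ion is anionic, so scandium takes the -ate form scandate(III).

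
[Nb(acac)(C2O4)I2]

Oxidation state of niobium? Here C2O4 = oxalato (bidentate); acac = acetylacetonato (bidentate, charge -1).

+5

No counter-ion: the bracketed complex is neutral.
Ligand charges: 1×C2O4 = -2; 1×acac = -1; 2×I = -2; sum -5.
Nb + (-5) = 0 ⇒ Nb is +5.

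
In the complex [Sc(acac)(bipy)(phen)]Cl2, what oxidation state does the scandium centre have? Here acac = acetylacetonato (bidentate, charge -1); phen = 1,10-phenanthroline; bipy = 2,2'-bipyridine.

+3

2 chloride outside the brackets (-1 each) → the complex ion is 2+.
Ligand charges: 1×acac = -1; 1×phen neutral; 1×bipy neutral; sum -1.
Sc + (-1) = 2+ ⇒ Sc is +3.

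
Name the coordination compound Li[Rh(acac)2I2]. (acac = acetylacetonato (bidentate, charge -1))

lithium bis(acetylacetonato)diiodorhodate(III)

The 1 lithium counter-ion carries a total charge of +1, so each complex ion is 1−.
Ligand charges: 2×acetylacetonato (-1 each), 2×iodo (-1 each); total -4. So Rh + (-4) = 1−, giving Rh = +3.
The complex ion is anionic, so rhodium takes the -ate form rhodate(III).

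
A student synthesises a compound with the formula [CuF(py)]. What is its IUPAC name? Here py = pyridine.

fluoro(pyridine)copper(I)

There is no counter-ion, so the complex is neutral overall.
Ligand charges: 1×pyridine (neutral), 1×fluoro (-1 each); total -1. So Cu + (-1) = 0, giving Cu = +1.
Ligands are named alphabetically: fluoro before pyridine.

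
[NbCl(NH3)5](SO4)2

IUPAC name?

The 2 sulfate counter-ions carry a total charge of -4, so each complex ion is 4+.
Ligand charges: 1×chloro (-1 each), 5×ammine (neutral); total -1. So Nb + (-1) = 4+, giving Nb = +5.
Ligands are named alphabetically: ammine before chloro.

pentaamminechloroniobium(V) sulfate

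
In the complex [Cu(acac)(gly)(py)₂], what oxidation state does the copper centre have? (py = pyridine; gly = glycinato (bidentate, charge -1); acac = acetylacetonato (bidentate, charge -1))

+2

No counter-ion: the bracketed complex is neutral.
Ligand charges: 2×py neutral; 1×gly = -1; 1×acac = -1; sum -2.
Cu + (-2) = 0 ⇒ Cu is +2.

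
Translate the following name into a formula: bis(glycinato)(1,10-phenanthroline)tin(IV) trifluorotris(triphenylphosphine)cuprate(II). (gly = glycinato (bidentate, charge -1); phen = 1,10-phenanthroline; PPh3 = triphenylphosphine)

Cation [Sn…]: ligand charges -2, Sn(IV) ⇒ ion charge 2+.
Anion [Cu…]: ligand charges -3, Cu(II) ⇒ ion charge 1−.
One 2+ cation requires 2 of the 1− anion.

[Sn(gly)2(phen)][CuF3(PPh3)3]2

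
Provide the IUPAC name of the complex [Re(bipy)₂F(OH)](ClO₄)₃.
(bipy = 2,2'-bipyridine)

bis(2,2'-bipyridine)fluorohydroxorhenium(V) perchlorate

The 3 perchlorate counter-ions carry a total charge of -3, so each complex ion is 3+.
Ligand charges: 1×hydroxo (-1 each), 2×2,2'-bipyridine (neutral), 1×fluoro (-1 each); total -2. So Re + (-2) = 3+, giving Re = +5.
Ligands are named alphabetically: bipyridine before fluoro before hydroxo.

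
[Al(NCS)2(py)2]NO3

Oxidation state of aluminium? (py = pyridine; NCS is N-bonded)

+3

1 nitrate outside the brackets (-1 each) → the complex ion is 1+.
Ligand charges: 2×py neutral; 2×NCS = -2; sum -2.
Al + (-2) = 1+ ⇒ Al is +3.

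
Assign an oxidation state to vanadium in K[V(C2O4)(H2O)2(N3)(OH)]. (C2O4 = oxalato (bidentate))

+3

1 potassium outside the brackets (+1 each) → the complex ion is 1−.
Ligand charges: 2×H2O neutral; 1×C2O4 = -2; 1×N3 = -1; 1×OH = -1; sum -4.
V + (-4) = 1− ⇒ V is +3.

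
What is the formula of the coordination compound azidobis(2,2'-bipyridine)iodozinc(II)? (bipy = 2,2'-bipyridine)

[Zn(bipy)2I(N3)]

Ligands: 2 2,2'-bipyridine (bipy, neutral), 1 iodo (I, -1), 1 azido (N3, -1). Ligand charge sum = -2.
With Zn in oxidation state +2, the complex ion is [Zn...].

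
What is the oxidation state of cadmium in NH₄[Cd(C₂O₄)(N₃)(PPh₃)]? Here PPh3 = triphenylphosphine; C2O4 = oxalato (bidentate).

1 ammonium outside the brackets (+1 each) → the complex ion is 1−.
Ligand charges: 1×PPh3 neutral; 1×C2O4 = -2; 1×N3 = -1; sum -3.
Cd + (-3) = 1− ⇒ Cd is +2.

+2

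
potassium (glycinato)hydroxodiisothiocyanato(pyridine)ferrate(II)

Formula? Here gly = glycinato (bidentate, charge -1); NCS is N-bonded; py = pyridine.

K2[Fe(gly)(NCS)2(OH)(py)]

Ligands: 1 glycinato (gly, -1), 1 hydroxo (OH, -1), 2 isothiocyanato (NCS, -1), 1 pyridine (py, neutral). Ligand charge sum = -4.
With Fe in oxidation state +2, the complex ion is [Fe...]^2−.
Charge balance with potassium (+1) requires 1 complex ion per 2 potassium.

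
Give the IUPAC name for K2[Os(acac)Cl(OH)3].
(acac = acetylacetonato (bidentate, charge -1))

potassium (acetylacetonato)chlorotrihydroxoosmate(III)

The 2 potassium counter-ions carry a total charge of +2, so each complex ion is 2−.
Ligand charges: 1×acetylacetonato (-1 each), 1×chloro (-1 each), 3×hydroxo (-1 each); total -5. So Os + (-5) = 2−, giving Os = +3.
Ligands are named alphabetically: acetylacetonato before chloro before hydroxo.
The complex ion is anionic, so osmium takes the -ate form osmate(III).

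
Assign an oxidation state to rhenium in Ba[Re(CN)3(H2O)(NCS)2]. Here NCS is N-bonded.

+3

1 barium outside the brackets (+2 each) → the complex ion is 2−.
Ligand charges: 2×NCS = -2; 1×H2O neutral; 3×CN = -3; sum -5.
Re + (-5) = 2− ⇒ Re is +3.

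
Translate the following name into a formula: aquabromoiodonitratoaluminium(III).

Ligands: 1 iodo (I, -1), 1 aqua (H2O, neutral), 1 bromo (Br, -1), 1 nitrato (NO3, -1). Ligand charge sum = -3.
With Al in oxidation state +3, the complex ion is [Al...].

[AlBr(H2O)I(NO3)]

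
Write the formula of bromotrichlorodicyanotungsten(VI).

[WBrCl3(CN)2]

Ligands: 3 chloro (Cl, -1), 2 cyano (CN, -1), 1 bromo (Br, -1). Ligand charge sum = -6.
With W in oxidation state +6, the complex ion is [W...].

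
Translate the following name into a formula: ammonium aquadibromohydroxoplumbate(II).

NH4[PbBr2(H2O)(OH)]

Ligands: 1 aqua (H2O, neutral), 1 hydroxo (OH, -1), 2 bromo (Br, -1). Ligand charge sum = -3.
With Pb in oxidation state +2, the complex ion is [Pb...]^1−.
Charge balance with ammonium (+1) requires 1 complex ion per 1 ammonium.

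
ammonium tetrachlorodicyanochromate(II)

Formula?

Ligands: 2 cyano (CN, -1), 4 chloro (Cl, -1). Ligand charge sum = -6.
With Cr in oxidation state +2, the complex ion is [Cr...]^4−.
Charge balance with ammonium (+1) requires 1 complex ion per 4 ammonium.

(NH4)4[CrCl4(CN)2]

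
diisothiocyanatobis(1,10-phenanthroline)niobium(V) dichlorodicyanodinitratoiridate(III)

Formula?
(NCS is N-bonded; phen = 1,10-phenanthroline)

Cation [Nb…]: ligand charges -2, Nb(V) ⇒ ion charge 3+.
Anion [Ir…]: ligand charges -6, Ir(III) ⇒ ion charge 3−.
One 3+ cation balances one 3− anion.

[Nb(NCS)2(phen)2][IrCl2(CN)2(NO3)2]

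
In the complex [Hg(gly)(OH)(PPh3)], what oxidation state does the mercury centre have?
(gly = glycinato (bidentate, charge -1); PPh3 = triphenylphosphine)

No counter-ion: the bracketed complex is neutral.
Ligand charges: 1×gly = -1; 1×PPh3 neutral; 1×OH = -1; sum -2.
Hg + (-2) = 0 ⇒ Hg is +2.

+2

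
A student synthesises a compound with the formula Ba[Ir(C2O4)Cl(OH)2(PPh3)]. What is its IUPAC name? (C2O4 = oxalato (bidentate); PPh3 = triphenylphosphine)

The 1 barium counter-ion carries a total charge of +2, so each complex ion is 2−.
Ligand charges: 1×chloro (-1 each), 1×oxalato (-2 each), 2×hydroxo (-1 each), 1×triphenylphosphine (neutral); total -5. So Ir + (-5) = 2−, giving Ir = +3.
The complex ion is anionic, so iridium takes the -ate form iridate(III).

barium chlorodihydroxooxalato(triphenylphosphine)iridate(III)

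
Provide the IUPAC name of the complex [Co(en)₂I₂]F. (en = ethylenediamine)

The 1 fluoride counter-ion carries a total charge of -1, so each complex ion is 1+.
Ligand charges: 2×iodo (-1 each), 2×ethylenediamine (neutral); total -2. So Co + (-2) = 1+, giving Co = +3.
Ligands are named alphabetically: ethylenediamine before iodo.

bis(ethylenediamine)diiodocobalt(III) fluoride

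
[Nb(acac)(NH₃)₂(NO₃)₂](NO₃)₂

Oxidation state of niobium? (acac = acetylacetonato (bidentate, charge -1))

2 nitrate outside the brackets (-1 each) → the complex ion is 2+.
Ligand charges: 2×NO3 = -2; 2×NH3 neutral; 1×acac = -1; sum -3.
Nb + (-3) = 2+ ⇒ Nb is +5.

+5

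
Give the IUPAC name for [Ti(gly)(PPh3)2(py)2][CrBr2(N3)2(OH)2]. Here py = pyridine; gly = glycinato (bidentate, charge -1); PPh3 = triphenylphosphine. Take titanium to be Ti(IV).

Ti is given as +4; the cation's ligand charges sum to -1, so the complex cation is 3+.
A 1:1 salt means the anion carries the equal and opposite charge, 3−.
Anion: ligand charges sum to -6; for the ion to be 3−, Cr = +3.

(glycinato)bis(pyridine)bis(triphenylphosphine)titanium(IV) diazidodibromodihydroxochromate(III)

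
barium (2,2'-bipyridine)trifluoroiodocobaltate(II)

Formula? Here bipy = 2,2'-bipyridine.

Ba[Co(bipy)F3I]

Ligands: 3 fluoro (F, -1), 1 2,2'-bipyridine (bipy, neutral), 1 iodo (I, -1). Ligand charge sum = -4.
With Co in oxidation state +2, the complex ion is [Co...]^2−.
Charge balance with barium (+2) requires 1 complex ion per 1 barium.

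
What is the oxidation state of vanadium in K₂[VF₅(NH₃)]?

+3

2 potassium outside the brackets (+1 each) → the complex ion is 2−.
Ligand charges: 5×F = -5; 1×NH3 neutral; sum -5.
V + (-5) = 2− ⇒ V is +3.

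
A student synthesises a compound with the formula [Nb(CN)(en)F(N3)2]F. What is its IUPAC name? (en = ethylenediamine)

The 1 fluoride counter-ion carries a total charge of -1, so each complex ion is 1+.
Ligand charges: 1×fluoro (-1 each), 1×cyano (-1 each), 2×azido (-1 each), 1×ethylenediamine (neutral); total -4. So Nb + (-4) = 1+, giving Nb = +5.
Ligands are named alphabetically: azido before cyano before ethylenediamine before fluoro.

diazidocyano(ethylenediamine)fluoroniobium(V) fluoride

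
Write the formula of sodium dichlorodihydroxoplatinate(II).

Na2[PtCl2(OH)2]

Ligands: 2 chloro (Cl, -1), 2 hydroxo (OH, -1). Ligand charge sum = -4.
With Pt in oxidation state +2, the complex ion is [Pt...]^2−.
Charge balance with sodium (+1) requires 1 complex ion per 2 sodium.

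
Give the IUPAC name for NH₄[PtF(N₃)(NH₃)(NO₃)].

ammonium ammineazidofluoronitratoplatinate(II)

The 1 ammonium counter-ion carries a total charge of +1, so each complex ion is 1−.
Ligand charges: 1×fluoro (-1 each), 1×azido (-1 each), 1×ammine (neutral), 1×nitrato (-1 each); total -3. So Pt + (-3) = 1−, giving Pt = +2.
Ligands are named alphabetically: ammine before azido before fluoro before nitrato.
The complex ion is anionic, so platinum takes the -ate form platinate(II).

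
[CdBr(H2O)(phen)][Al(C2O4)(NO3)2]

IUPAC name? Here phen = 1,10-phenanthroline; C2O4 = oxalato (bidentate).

aquabromo(1,10-phenanthroline)cadmium(II) dinitratooxalatoaluminate(III)

Both ions are complex: the cation is named first with the plain metal name, the anion second with the -ate form; each ion's ligands are alphabetised independently.
Cadmium is always +2 in its complexes; the cation's ligand charges sum to -1, so the complex cation is 1+.
A 1:1 salt means the anion carries the equal and opposite charge, 1−.
Anion: ligand charges sum to -4; for the ion to be 1−, Al = +3.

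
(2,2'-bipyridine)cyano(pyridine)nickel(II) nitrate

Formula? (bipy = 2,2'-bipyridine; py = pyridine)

Ligands: 1 cyano (CN, -1), 1 2,2'-bipyridine (bipy, neutral), 1 pyridine (py, neutral). Ligand charge sum = -1.
With Ni in oxidation state +2, the complex ion is [Ni...]^1+.
Charge balance with nitrate (-1) requires 1 complex ion per 1 nitrate.

[Ni(bipy)(CN)(py)]NO3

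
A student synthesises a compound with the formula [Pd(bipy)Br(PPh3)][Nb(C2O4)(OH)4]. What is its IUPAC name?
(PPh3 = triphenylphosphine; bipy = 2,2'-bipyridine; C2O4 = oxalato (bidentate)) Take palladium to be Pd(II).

Both ions are complex: the cation is named first with the plain metal name, the anion second with the -ate form; each ion's ligands are alphabetised independently.
Pd is given as +2; the cation's ligand charges sum to -1, so the complex cation is 1+.
A 1:1 salt means the anion carries the equal and opposite charge, 1−.
Anion: ligand charges sum to -6; for the ion to be 1−, Nb = +5.

(2,2'-bipyridine)bromo(triphenylphosphine)palladium(II) tetrahydroxooxalatoniobate(V)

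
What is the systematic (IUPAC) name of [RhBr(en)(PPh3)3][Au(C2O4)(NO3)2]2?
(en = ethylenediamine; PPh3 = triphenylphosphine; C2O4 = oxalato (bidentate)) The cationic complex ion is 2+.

Both ions are complex: the cation is named first with the plain metal name, the anion second with the -ate form; each ion's ligands are alphabetised independently.
The complex cation is given as 2+; its ligand charges sum to -1, so Rh = +3.
With 2 anions per cation, each anion must be 2/2 = 1−.
Anion: ligand charges sum to -4; for the ion to be 1−, Au = +3.

bromo(ethylenediamine)tris(triphenylphosphine)rhodium(III) dinitratooxalatoaurate(III)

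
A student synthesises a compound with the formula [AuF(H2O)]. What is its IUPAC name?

There is no counter-ion, so the complex is neutral overall.
Ligand charges: 1×aqua (neutral), 1×fluoro (-1 each); total -1. So Au + (-1) = 0, giving Au = +1.
Ligands are named alphabetically: aqua before fluoro.

aquafluorogold(I)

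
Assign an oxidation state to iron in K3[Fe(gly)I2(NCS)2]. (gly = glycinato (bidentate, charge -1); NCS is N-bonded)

3 potassium outside the brackets (+1 each) → the complex ion is 3−.
Ligand charges: 1×gly = -1; 2×I = -2; 2×NCS = -2; sum -5.
Fe + (-5) = 3− ⇒ Fe is +2.

+2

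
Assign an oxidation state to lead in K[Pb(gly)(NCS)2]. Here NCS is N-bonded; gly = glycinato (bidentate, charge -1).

1 potassium outside the brackets (+1 each) → the complex ion is 1−.
Ligand charges: 2×NCS = -2; 1×gly = -1; sum -3.
Pb + (-3) = 1− ⇒ Pb is +2.

+2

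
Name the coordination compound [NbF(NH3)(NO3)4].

amminefluorotetranitratoniobium(V)

There is no counter-ion, so the complex is neutral overall.
Ligand charges: 1×fluoro (-1 each), 4×nitrato (-1 each), 1×ammine (neutral); total -5. So Nb + (-5) = 0, giving Nb = +5.
Ligands are named alphabetically: ammine before fluoro before nitrato.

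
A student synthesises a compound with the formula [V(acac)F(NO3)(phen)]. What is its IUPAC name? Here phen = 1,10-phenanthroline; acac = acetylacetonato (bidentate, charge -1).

(acetylacetonato)fluoronitrato(1,10-phenanthroline)vanadium(III)

There is no counter-ion, so the complex is neutral overall.
Ligand charges: 1×1,10-phenanthroline (neutral), 1×nitrato (-1 each), 1×fluoro (-1 each), 1×acetylacetonato (-1 each); total -3. So V + (-3) = 0, giving V = +3.
Ligands are named alphabetically: acetylacetonato before fluoro before nitrato before phenanthroline.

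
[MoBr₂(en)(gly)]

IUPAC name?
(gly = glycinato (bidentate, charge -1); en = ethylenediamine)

There is no counter-ion, so the complex is neutral overall.
Ligand charges: 1×glycinato (-1 each), 2×bromo (-1 each), 1×ethylenediamine (neutral); total -3. So Mo + (-3) = 0, giving Mo = +3.
Ligands are named alphabetically: bromo before ethylenediamine before glycinato.

dibromo(ethylenediamine)(glycinato)molybdenum(III)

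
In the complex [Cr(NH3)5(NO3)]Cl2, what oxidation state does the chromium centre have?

+3

2 chloride outside the brackets (-1 each) → the complex ion is 2+.
Ligand charges: 1×NO3 = -1; 5×NH3 neutral; sum -1.
Cr + (-1) = 2+ ⇒ Cr is +3.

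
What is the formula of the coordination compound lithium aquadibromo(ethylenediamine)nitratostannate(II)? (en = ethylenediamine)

Ligands: 1 ethylenediamine (en, neutral), 2 bromo (Br, -1), 1 aqua (H2O, neutral), 1 nitrato (NO3, -1). Ligand charge sum = -3.
With Sn in oxidation state +2, the complex ion is [Sn...]^1−.
Charge balance with lithium (+1) requires 1 complex ion per 1 lithium.

Li[SnBr2(en)(H2O)(NO3)]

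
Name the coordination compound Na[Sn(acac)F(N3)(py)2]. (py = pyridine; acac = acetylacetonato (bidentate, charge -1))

sodium (acetylacetonato)azidofluorobis(pyridine)stannate(II)

The 1 sodium counter-ion carries a total charge of +1, so each complex ion is 1−.
Ligand charges: 2×pyridine (neutral), 1×fluoro (-1 each), 1×azido (-1 each), 1×acetylacetonato (-1 each); total -3. So Sn + (-3) = 1−, giving Sn = +2.
Ligands are named alphabetically: acetylacetonato before azido before fluoro before pyridine.
The complex ion is anionic, so tin takes the -ate form stannate(II).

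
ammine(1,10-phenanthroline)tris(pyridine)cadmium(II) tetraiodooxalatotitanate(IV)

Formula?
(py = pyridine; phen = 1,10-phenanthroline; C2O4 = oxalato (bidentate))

Cation [Cd…]: ligand charges 0, Cd(II) ⇒ ion charge 2+.
Anion [Ti…]: ligand charges -6, Ti(IV) ⇒ ion charge 2−.

[Cd(NH3)(phen)(py)3][Ti(C2O4)I4]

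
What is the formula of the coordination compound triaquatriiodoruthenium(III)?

Ligands: 3 iodo (I, -1), 3 aqua (H2O, neutral). Ligand charge sum = -3.
With Ru in oxidation state +3, the complex ion is [Ru...].

[Ru(H2O)3I3]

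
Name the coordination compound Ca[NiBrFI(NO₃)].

calcium bromofluoroiodonitratonickelate(II)

The 1 calcium counter-ion carries a total charge of +2, so each complex ion is 2−.
Ligand charges: 1×bromo (-1 each), 1×fluoro (-1 each), 1×nitrato (-1 each), 1×iodo (-1 each); total -4. So Ni + (-4) = 2−, giving Ni = +2.
The complex ion is anionic, so nickel takes the -ate form nickelate(II).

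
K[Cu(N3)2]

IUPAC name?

potassium diazidocuprate(I)

The 1 potassium counter-ion carries a total charge of +1, so each complex ion is 1−.
Ligand charges: 2×azido (-1 each); total -2. So Cu + (-2) = 1−, giving Cu = +1.
The complex ion is anionic, so copper takes the -ate form cuprate(I).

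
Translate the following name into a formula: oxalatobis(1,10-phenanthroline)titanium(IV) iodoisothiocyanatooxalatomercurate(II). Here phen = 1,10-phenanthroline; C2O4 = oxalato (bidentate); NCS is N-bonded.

Cation [Ti…]: ligand charges -2, Ti(IV) ⇒ ion charge 2+.
Anion [Hg…]: ligand charges -4, Hg(II) ⇒ ion charge 2−.

[Ti(C2O4)(phen)2][Hg(C2O4)I(NCS)]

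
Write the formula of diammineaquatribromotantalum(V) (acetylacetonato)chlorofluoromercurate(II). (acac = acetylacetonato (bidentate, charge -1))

[TaBr3(H2O)(NH3)2][Hg(acac)ClF]2

Cation [Ta…]: ligand charges -3, Ta(V) ⇒ ion charge 2+.
Anion [Hg…]: ligand charges -3, Hg(II) ⇒ ion charge 1−.
One 2+ cation requires 2 of the 1− anion.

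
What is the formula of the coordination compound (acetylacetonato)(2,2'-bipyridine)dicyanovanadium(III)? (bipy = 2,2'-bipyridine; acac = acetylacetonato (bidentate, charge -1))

Ligands: 1 2,2'-bipyridine (bipy, neutral), 2 cyano (CN, -1), 1 acetylacetonato (acac, -1). Ligand charge sum = -3.
With V in oxidation state +3, the complex ion is [V...].

[V(acac)(bipy)(CN)2]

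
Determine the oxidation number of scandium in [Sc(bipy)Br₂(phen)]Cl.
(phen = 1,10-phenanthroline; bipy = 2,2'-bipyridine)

1 chloride outside the brackets (-1 each) → the complex ion is 1+.
Ligand charges: 2×Br = -2; 1×phen neutral; 1×bipy neutral; sum -2.
Sc + (-2) = 1+ ⇒ Sc is +3.

+3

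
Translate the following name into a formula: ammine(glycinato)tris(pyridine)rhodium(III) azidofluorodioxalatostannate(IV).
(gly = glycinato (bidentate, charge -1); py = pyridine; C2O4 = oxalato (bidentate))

Cation [Rh…]: ligand charges -1, Rh(III) ⇒ ion charge 2+.
Anion [Sn…]: ligand charges -6, Sn(IV) ⇒ ion charge 2−.

[Rh(gly)(NH3)(py)3][Sn(C2O4)2F(N3)]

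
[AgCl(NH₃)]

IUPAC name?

amminechlorosilver(I)

There is no counter-ion, so the complex is neutral overall.
Ligand charges: 1×ammine (neutral), 1×chloro (-1 each); total -1. So Ag + (-1) = 0, giving Ag = +1.
Ligands are named alphabetically: ammine before chloro.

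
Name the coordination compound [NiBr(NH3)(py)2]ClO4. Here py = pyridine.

amminebromobis(pyridine)nickel(II) perchlorate

The 1 perchlorate counter-ion carries a total charge of -1, so each complex ion is 1+.
Ligand charges: 1×bromo (-1 each), 1×ammine (neutral), 2×pyridine (neutral); total -1. So Ni + (-1) = 1+, giving Ni = +2.
Ligands are named alphabetically: ammine before bromo before pyridine.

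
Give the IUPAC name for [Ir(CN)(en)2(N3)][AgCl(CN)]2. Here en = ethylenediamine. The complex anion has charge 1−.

The complex anion is given as 1−; its ligand charges sum to -2, so Ag = +1.
With 2 anions per cation, the cation must be 2×1 = 2+.
Cation: ligand charges sum to -2; for the ion to be 2+, Ir = +4.

azidocyanobis(ethylenediamine)iridium(IV) chlorocyanoargentate(I)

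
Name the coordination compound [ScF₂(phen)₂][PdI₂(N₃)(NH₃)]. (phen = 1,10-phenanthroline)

difluorobis(1,10-phenanthroline)scandium(III) ammineazidodiiodopalladate(II)

Both ions are complex: the cation is named first with the plain metal name, the anion second with the -ate form; each ion's ligands are alphabetised independently.
Scandium is always +3 in its complexes; the cation's ligand charges sum to -2, so the complex cation is 1+.
A 1:1 salt means the anion carries the equal and opposite charge, 1−.
Anion: ligand charges sum to -3; for the ion to be 1−, Pd = +2.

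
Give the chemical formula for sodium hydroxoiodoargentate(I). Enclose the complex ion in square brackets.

Ligands: 1 iodo (I, -1), 1 hydroxo (OH, -1). Ligand charge sum = -2.
With Ag in oxidation state +1, the complex ion is [Ag...]^1−.
Charge balance with sodium (+1) requires 1 complex ion per 1 sodium.

Na[AgI(OH)]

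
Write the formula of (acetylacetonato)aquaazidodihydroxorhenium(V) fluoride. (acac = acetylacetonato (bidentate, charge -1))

Ligands: 2 hydroxo (OH, -1), 1 azido (N3, -1), 1 aqua (H2O, neutral), 1 acetylacetonato (acac, -1). Ligand charge sum = -4.
With Re in oxidation state +5, the complex ion is [Re...]^1+.
Charge balance with fluoride (-1) requires 1 complex ion per 1 fluoride.

[Re(acac)(H2O)(N3)(OH)2]F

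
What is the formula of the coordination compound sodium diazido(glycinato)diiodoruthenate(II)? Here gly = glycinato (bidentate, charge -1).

Na3[Ru(gly)I2(N3)2]

Ligands: 2 iodo (I, -1), 1 glycinato (gly, -1), 2 azido (N3, -1). Ligand charge sum = -5.
With Ru in oxidation state +2, the complex ion is [Ru...]^3−.
Charge balance with sodium (+1) requires 1 complex ion per 3 sodium.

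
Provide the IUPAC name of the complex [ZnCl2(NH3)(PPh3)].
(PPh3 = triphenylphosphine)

amminedichloro(triphenylphosphine)zinc(II)

There is no counter-ion, so the complex is neutral overall.
Ligand charges: 2×chloro (-1 each), 1×ammine (neutral), 1×triphenylphosphine (neutral); total -2. So Zn + (-2) = 0, giving Zn = +2.
Ligands are named alphabetically: ammine before chloro before triphenylphosphine.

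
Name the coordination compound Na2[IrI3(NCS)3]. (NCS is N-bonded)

sodium triiodotriisothiocyanatoiridate(IV)

The 2 sodium counter-ions carry a total charge of +2, so each complex ion is 2−.
Ligand charges: 3×isothiocyanato (-1 each), 3×iodo (-1 each); total -6. So Ir + (-6) = 2−, giving Ir = +4.
Ligands are named alphabetically: iodo before isothiocyanato.
The complex ion is anionic, so iridium takes the -ate form iridate(IV).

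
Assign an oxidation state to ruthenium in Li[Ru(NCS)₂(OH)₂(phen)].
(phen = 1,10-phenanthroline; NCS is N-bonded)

+3

1 lithium outside the brackets (+1 each) → the complex ion is 1−.
Ligand charges: 2×OH = -2; 1×phen neutral; 2×NCS = -2; sum -4.
Ru + (-4) = 1− ⇒ Ru is +3.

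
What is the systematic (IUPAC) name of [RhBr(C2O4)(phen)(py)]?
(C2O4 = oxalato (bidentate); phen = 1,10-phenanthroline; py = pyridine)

bromooxalato(1,10-phenanthroline)(pyridine)rhodium(III)

There is no counter-ion, so the complex is neutral overall.
Ligand charges: 1×oxalato (-2 each), 1×bromo (-1 each), 1×1,10-phenanthroline (neutral), 1×pyridine (neutral); total -3. So Rh + (-3) = 0, giving Rh = +3.
Ligands are named alphabetically: bromo before oxalato before phenanthroline before pyridine.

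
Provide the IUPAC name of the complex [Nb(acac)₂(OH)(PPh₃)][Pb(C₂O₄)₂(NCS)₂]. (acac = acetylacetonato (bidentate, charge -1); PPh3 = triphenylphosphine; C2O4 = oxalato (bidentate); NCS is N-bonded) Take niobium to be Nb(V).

bis(acetylacetonato)hydroxo(triphenylphosphine)niobium(V) diisothiocyanatodioxalatoplumbate(IV)

Both ions are complex: the cation is named first with the plain metal name, the anion second with the -ate form; each ion's ligands are alphabetised independently.
Nb is given as +5; the cation's ligand charges sum to -3, so the complex cation is 2+.
A 1:1 salt means the anion carries the equal and opposite charge, 2−.
Anion: ligand charges sum to -6; for the ion to be 2−, Pb = +4.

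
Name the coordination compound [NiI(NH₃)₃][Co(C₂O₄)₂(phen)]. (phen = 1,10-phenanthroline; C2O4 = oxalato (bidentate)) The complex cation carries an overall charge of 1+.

triammineiodonickel(II) dioxalato(1,10-phenanthroline)cobaltate(III)

The complex cation is given as 1+; its ligand charges sum to -1, so Ni = +2.
A 1:1 salt means the anion carries the equal and opposite charge, 1−.
Anion: ligand charges sum to -4; for the ion to be 1−, Co = +3.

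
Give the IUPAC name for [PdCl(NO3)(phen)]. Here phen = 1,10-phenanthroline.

There is no counter-ion, so the complex is neutral overall.
Ligand charges: 1×nitrato (-1 each), 1×chloro (-1 each), 1×1,10-phenanthroline (neutral); total -2. So Pd + (-2) = 0, giving Pd = +2.
Ligands are named alphabetically: chloro before nitrato before phenanthroline.

chloronitrato(1,10-phenanthroline)palladium(II)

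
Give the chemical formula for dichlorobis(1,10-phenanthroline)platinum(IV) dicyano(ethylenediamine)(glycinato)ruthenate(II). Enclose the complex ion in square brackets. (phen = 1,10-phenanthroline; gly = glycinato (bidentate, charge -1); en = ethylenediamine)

Cation [Pt…]: ligand charges -2, Pt(IV) ⇒ ion charge 2+.
Anion [Ru…]: ligand charges -3, Ru(II) ⇒ ion charge 1−.
One 2+ cation requires 2 of the 1− anion.

[PtCl2(phen)2][Ru(CN)2(en)(gly)]2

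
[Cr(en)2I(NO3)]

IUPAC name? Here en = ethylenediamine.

There is no counter-ion, so the complex is neutral overall.
Ligand charges: 2×ethylenediamine (neutral), 1×iodo (-1 each), 1×nitrato (-1 each); total -2. So Cr + (-2) = 0, giving Cr = +2.
Ligands are named alphabetically: ethylenediamine before iodo before nitrato.

bis(ethylenediamine)iodonitratochromium(II)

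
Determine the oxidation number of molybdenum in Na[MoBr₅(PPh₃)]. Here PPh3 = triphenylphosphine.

1 sodium outside the brackets (+1 each) → the complex ion is 1−.
Ligand charges: 5×Br = -5; 1×PPh3 neutral; sum -5.
Mo + (-5) = 1− ⇒ Mo is +4.

+4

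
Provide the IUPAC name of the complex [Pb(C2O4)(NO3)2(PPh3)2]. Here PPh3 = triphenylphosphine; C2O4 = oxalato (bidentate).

There is no counter-ion, so the complex is neutral overall.
Ligand charges: 2×nitrato (-1 each), 2×triphenylphosphine (neutral), 1×oxalato (-2 each); total -4. So Pb + (-4) = 0, giving Pb = +4.
Ligands are named alphabetically: nitrato before oxalato before triphenylphosphine.

dinitratooxalatobis(triphenylphosphine)lead(IV)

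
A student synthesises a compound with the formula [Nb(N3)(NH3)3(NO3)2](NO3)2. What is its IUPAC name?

triammineazidodinitratoniobium(V) nitrate

The 2 nitrate counter-ions carry a total charge of -2, so each complex ion is 2+.
Ligand charges: 3×ammine (neutral), 2×nitrato (-1 each), 1×azido (-1 each); total -3. So Nb + (-3) = 2+, giving Nb = +5.
Ligands are named alphabetically: ammine before azido before nitrato.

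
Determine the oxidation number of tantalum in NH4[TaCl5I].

1 ammonium outside the brackets (+1 each) → the complex ion is 1−.
Ligand charges: 1×I = -1; 5×Cl = -5; sum -6.
Ta + (-6) = 1− ⇒ Ta is +5.

+5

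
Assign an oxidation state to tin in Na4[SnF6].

4 sodium outside the brackets (+1 each) → the complex ion is 4−.
Ligand charges: 6×F = -6; sum -6.
Sn + (-6) = 4− ⇒ Sn is +2.

+2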